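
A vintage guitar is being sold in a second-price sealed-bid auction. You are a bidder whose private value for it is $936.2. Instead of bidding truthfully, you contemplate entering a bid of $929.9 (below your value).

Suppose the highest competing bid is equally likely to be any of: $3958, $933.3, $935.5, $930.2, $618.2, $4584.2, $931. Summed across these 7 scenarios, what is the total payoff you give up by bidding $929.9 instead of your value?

$14.8

The deviation costs you only when the competing bid falls strictly between $929.9 and $936.2; elsewhere both bids give the same outcome.
$3958: outcomes coincide → loss $0.
$933.3: truthful payoff $2.9, deviation payoff $0 → loss $2.9.
$935.5: truthful payoff $0.7, deviation payoff $0 → loss $0.7.
$930.2: truthful payoff $6, deviation payoff $0 → loss $6.
$618.2: outcomes coincide → loss $0.
$4584.2: outcomes coincide → loss $0.
$931: truthful payoff $5.2, deviation payoff $0 → loss $5.2.
Total loss = $2.9 + $0.7 + $6 + $5.2 = $14.8.
In a second-price auction your bid sets only whether you win, not what you pay, so bidding your true value is weakly dominant.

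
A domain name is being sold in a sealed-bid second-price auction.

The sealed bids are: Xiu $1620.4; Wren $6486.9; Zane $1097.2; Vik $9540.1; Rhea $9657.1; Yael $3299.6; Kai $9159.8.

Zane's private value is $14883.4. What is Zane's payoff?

Highest bid: Rhea at $9657.1, so Rhea wins.
Second-highest bid: Vik at $9540.1 — that is the price the winner pays.
Zane did not win, so Zane pays nothing and receives nothing: payoff $0.

$0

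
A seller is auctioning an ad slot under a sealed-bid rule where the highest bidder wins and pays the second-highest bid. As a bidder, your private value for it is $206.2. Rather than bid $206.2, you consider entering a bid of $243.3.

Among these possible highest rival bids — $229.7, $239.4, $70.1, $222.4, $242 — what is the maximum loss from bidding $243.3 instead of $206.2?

$35.8

$229.7: truthful gives $0, deviation gives −$23.5 → loss $23.5.
$239.4: truthful gives $0, deviation gives −$33.2 → loss $33.2.
$70.1: same outcome either way → loss $0.
$222.4: truthful gives $0, deviation gives −$16.2 → loss $16.2.
$242: truthful gives $0, deviation gives −$35.8 → loss $35.8.
Maximum loss: $35.8.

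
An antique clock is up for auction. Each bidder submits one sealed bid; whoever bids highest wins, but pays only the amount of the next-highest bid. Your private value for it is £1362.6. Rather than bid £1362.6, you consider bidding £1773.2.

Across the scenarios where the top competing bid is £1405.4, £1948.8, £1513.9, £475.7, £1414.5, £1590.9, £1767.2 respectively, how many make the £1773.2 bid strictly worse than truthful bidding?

The deviation hurts exactly when the highest competing bid lies strictly between £1362.6 and £1773.2 — overbidding then wins at a price above your value.
£1405.4: inside the interval → strictly worse (loss £42.8).
£1948.8: above both → same outcome either way.
£1513.9: inside the interval → strictly worse (loss £151.3).
£475.7: below both → same outcome either way.
£1414.5: inside the interval → strictly worse (loss £51.9).
£1590.9: inside the interval → strictly worse (loss £228.3).
£1767.2: inside the interval → strictly worse (loss £404.6).
Count: 5.

5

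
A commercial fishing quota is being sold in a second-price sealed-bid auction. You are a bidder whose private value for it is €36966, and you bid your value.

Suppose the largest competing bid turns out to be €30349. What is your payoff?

€6617

Your bid €36966 exceeds the highest competing bid €30349, so you win.
In a second-price auction the winner pays the second-highest bid, €30349.
Payoff = value − price = €36966 − €30349 = €6617.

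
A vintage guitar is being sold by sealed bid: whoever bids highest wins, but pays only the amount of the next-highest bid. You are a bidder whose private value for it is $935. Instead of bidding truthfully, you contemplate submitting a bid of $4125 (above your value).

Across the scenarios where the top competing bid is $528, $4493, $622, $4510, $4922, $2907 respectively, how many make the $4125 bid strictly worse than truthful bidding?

1

The deviation hurts exactly when the highest competing bid lies strictly between $935 and $4125 — overbidding then wins at a price above your value.
$528: below both → same outcome either way.
$4493: above both → same outcome either way.
$622: below both → same outcome either way.
$4510: above both → same outcome either way.
$4922: above both → same outcome either way.
$2907: inside the interval → strictly worse (loss $1972).
Count: 1.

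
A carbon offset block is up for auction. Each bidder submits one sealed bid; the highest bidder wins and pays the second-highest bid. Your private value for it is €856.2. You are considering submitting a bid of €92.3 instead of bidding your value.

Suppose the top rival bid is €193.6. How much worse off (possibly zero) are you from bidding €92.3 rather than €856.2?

€662.6

Bidding your value €856.2: you win (since €856.2 > €193.6) and pay €193.6. Payoff €662.6.
Bidding €92.3: you lose. Payoff €0.
The competing bid €193.6 lies between your shaded bid and your value, so underbidding forfeits an item you could have won at a profitable price.
Loss from deviating = €662.6 − (€0) = €662.6.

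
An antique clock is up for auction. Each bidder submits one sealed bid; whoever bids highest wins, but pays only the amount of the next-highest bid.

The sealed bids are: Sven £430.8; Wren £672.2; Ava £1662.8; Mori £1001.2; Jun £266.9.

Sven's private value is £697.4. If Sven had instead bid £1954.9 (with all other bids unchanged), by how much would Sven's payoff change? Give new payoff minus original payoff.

The highest bid among the other bidders is £1662.8; Sven's bid doesn't change that.
Original bid £430.8: Sven is not highest (top rival bid is £1662.8); payoff £0.
Alternative bid £1954.9: Sven is highest, pays the top rival bid £1662.8; payoff £697.4 − £1662.8 = −£965.4.
Change in payoff = −£965.4 − (£0) = −£965.4.

−£965.4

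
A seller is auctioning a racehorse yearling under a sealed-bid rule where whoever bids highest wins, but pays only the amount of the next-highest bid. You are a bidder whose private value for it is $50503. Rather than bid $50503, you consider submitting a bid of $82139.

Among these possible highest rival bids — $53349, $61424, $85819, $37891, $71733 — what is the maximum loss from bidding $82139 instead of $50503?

$53349: truthful gives $0, deviation gives −$2846 → loss $2846.
$61424: truthful gives $0, deviation gives −$10921 → loss $10921.
$85819: same outcome either way → loss $0.
$37891: same outcome either way → loss $0.
$71733: truthful gives $0, deviation gives −$21230 → loss $21230.
Maximum loss: $21230.

$21230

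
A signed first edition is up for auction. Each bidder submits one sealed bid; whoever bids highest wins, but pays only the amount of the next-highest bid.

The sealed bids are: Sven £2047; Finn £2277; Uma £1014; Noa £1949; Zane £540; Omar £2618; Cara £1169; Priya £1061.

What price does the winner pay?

£2277

Highest bid: Omar at £2618, so Omar wins.
Second-highest bid: Finn at £2277 — that is the price the winner pays.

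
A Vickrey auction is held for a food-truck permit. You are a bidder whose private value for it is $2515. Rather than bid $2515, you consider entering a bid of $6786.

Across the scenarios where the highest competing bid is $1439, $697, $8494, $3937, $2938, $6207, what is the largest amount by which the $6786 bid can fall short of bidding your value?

$1439: same outcome either way → loss $0.
$697: same outcome either way → loss $0.
$8494: same outcome either way → loss $0.
$3937: truthful gives $0, deviation gives −$1422 → loss $1422.
$2938: truthful gives $0, deviation gives −$423 → loss $423.
$6207: truthful gives $0, deviation gives −$3692 → loss $3692.
Maximum loss: $3692.

$3692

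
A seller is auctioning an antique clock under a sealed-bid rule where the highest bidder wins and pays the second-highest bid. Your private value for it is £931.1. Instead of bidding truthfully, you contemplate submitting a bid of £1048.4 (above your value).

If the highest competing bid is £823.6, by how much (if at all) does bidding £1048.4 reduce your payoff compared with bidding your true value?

£0

Bidding your value £931.1: you win (since £931.1 > £823.6) and pay £823.6. Payoff £107.5.
Bidding £1048.4: you win and pay £823.6. Payoff £931.1 − £823.6 = £107.5.
Difference = £107.5 − £107.5 = £0; both bids lead to the same outcome because the competing bid is below both your value and your alternative bid.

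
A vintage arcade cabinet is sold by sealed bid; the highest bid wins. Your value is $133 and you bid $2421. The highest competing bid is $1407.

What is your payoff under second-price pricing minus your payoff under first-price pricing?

You have the highest bid, so you win under either rule.
Second-price: pay $1407 → payoff −$1274.
First-price: pay your own bid $2421 → payoff −$2288.
Difference = −$1274 − (−$2288) = $1014.

$1014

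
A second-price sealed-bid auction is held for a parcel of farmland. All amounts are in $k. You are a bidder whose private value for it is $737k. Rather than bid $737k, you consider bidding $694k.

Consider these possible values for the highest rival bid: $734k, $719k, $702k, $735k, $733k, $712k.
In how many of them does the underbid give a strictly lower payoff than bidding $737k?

6

The deviation hurts exactly when the highest competing bid lies strictly between $694k and $737k — underbidding then forfeits a profitable win.
$734k: inside the interval → strictly worse (loss $3k).
$719k: inside the interval → strictly worse (loss $18k).
$702k: inside the interval → strictly worse (loss $35k).
$735k: inside the interval → strictly worse (loss $2k).
$733k: inside the interval → strictly worse (loss $4k).
$712k: inside the interval → strictly worse (loss $25k).
Count: 6.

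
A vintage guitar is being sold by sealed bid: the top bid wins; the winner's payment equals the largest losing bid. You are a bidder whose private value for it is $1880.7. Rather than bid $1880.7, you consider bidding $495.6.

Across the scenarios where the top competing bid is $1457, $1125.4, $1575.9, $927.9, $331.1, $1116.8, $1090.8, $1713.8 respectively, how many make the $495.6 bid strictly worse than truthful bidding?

7

The deviation hurts exactly when the highest competing bid lies strictly between $495.6 and $1880.7 — underbidding then forfeits a profitable win.
$1457: inside the interval → strictly worse (loss $423.7).
$1125.4: inside the interval → strictly worse (loss $755.3).
$1575.9: inside the interval → strictly worse (loss $304.8).
$927.9: inside the interval → strictly worse (loss $952.8).
$331.1: below both → same outcome either way.
$1116.8: inside the interval → strictly worse (loss $763.9).
$1090.8: inside the interval → strictly worse (loss $789.9).
$1713.8: inside the interval → strictly worse (loss $166.9).
Count: 7.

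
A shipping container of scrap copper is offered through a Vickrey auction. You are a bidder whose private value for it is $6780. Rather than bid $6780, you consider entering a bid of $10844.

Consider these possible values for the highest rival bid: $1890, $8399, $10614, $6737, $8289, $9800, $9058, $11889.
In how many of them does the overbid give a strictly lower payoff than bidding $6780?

The deviation hurts exactly when the highest competing bid lies strictly between $6780 and $10844 — overbidding then wins at a price above your value.
$1890: below both → same outcome either way.
$8399: inside the interval → strictly worse (loss $1619).
$10614: inside the interval → strictly worse (loss $3834).
$6737: below both → same outcome either way.
$8289: inside the interval → strictly worse (loss $1509).
$9800: inside the interval → strictly worse (loss $3020).
$9058: inside the interval → strictly worse (loss $2278).
$11889: above both → same outcome either way.
Count: 5.

5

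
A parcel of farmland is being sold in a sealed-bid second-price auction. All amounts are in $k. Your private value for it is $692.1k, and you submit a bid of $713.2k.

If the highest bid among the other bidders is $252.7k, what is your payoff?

Your bid $713.2k exceeds the highest competing bid $252.7k, so you win.
In a second-price auction the winner pays the second-highest bid, $252.7k.
Payoff = value − price = $692.1k − $252.7k = $439.4k.

$439.4k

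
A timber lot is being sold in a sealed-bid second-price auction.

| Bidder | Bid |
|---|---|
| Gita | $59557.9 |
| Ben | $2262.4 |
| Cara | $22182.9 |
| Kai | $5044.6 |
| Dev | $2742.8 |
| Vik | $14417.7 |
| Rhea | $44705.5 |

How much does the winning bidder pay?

Highest bid: Gita at $59557.9, so Gita wins.
Second-highest bid: Rhea at $44705.5 — that is the price the winner pays.

$44705.5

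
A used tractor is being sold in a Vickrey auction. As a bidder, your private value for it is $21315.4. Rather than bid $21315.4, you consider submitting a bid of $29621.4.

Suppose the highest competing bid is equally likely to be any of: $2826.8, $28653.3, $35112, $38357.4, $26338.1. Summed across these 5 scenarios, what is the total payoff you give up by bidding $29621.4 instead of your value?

$12360.6

The deviation costs you only when the competing bid falls strictly between $21315.4 and $29621.4; elsewhere both bids give the same outcome.
$2826.8: outcomes coincide → loss $0.
$28653.3: truthful payoff $0, deviation payoff −$7337.9 → loss $7337.9.
$35112: outcomes coincide → loss $0.
$38357.4: outcomes coincide → loss $0.
$26338.1: truthful payoff $0, deviation payoff −$5022.7 → loss $5022.7.
Total loss = $7337.9 + $5022.7 = $12360.6.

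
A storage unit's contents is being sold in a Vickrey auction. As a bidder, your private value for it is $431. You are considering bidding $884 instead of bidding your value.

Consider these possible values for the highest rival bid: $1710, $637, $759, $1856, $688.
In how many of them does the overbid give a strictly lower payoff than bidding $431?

The deviation hurts exactly when the highest competing bid lies strictly between $431 and $884 — overbidding then wins at a price above your value.
$1710: above both → same outcome either way.
$637: inside the interval → strictly worse (loss $206).
$759: inside the interval → strictly worse (loss $328).
$1856: above both → same outcome either way.
$688: inside the interval → strictly worse (loss $257).
Count: 3.

3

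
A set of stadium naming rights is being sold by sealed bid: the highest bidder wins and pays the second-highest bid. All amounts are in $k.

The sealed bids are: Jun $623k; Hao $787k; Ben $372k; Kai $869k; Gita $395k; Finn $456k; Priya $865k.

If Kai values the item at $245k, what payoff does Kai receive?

−$620k

Highest bid: Kai at $869k, so Kai wins.
Second-highest bid: Priya at $865k — that is the price the winner pays.
Kai's payoff = value − price = $245k − $865k = −$620k.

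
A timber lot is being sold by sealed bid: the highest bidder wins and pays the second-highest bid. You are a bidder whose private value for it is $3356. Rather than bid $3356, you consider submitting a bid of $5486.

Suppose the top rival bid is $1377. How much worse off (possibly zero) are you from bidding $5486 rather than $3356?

$0

Bidding your value $3356: you win (since $3356 > $1377) and pay $1377. Payoff $1979.
Bidding $5486: you win and pay $1377. Payoff $3356 − $1377 = $1979.
Difference = $1979 − $1979 = $0; both bids lead to the same outcome because the competing bid is below both your value and your alternative bid.
Because the price is fixed by the runner-up's bid, deviating from your value can only change a good outcome into a bad one — never the reverse.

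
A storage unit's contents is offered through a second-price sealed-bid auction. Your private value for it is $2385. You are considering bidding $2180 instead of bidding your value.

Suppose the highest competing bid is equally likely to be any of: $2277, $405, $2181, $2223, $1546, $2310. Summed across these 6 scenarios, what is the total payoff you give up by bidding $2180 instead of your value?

$549

The deviation costs you only when the competing bid falls strictly between $2180 and $2385; elsewhere both bids give the same outcome.
$2277: truthful payoff $108, deviation payoff $0 → loss $108.
$405: outcomes coincide → loss $0.
$2181: truthful payoff $204, deviation payoff $0 → loss $204.
$2223: truthful payoff $162, deviation payoff $0 → loss $162.
$1546: outcomes coincide → loss $0.
$2310: truthful payoff $75, deviation payoff $0 → loss $75.
Total loss = $108 + $204 + $162 + $75 = $549.
Because the price is fixed by the runner-up's bid, deviating from your value can only change a good outcome into a bad one — never the reverse.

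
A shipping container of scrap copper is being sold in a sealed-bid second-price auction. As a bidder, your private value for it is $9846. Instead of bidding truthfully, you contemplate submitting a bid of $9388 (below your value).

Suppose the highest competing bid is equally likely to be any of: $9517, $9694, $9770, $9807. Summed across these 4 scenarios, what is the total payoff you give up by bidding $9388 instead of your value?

The deviation costs you only when the competing bid falls strictly between $9388 and $9846; elsewhere both bids give the same outcome.
$9517: truthful payoff $329, deviation payoff $0 → loss $329.
$9694: truthful payoff $152, deviation payoff $0 → loss $152.
$9770: truthful payoff $76, deviation payoff $0 → loss $76.
$9807: truthful payoff $39, deviation payoff $0 → loss $39.
Total loss = $329 + $152 + $76 + $39 = $596.
In a second-price auction your bid sets only whether you win, not what you pay, so bidding your true value is weakly dominant.

$596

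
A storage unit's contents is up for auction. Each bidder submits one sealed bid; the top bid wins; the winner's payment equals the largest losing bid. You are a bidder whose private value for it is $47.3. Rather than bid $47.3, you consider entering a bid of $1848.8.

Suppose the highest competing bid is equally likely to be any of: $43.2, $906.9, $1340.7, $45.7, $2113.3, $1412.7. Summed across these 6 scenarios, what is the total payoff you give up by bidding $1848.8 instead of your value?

$3518.4

The deviation costs you only when the competing bid falls strictly between $47.3 and $1848.8; elsewhere both bids give the same outcome.
$43.2: outcomes coincide → loss $0.
$906.9: truthful payoff $0, deviation payoff −$859.6 → loss $859.6.
$1340.7: truthful payoff $0, deviation payoff −$1293.4 → loss $1293.4.
$45.7: outcomes coincide → loss $0.
$2113.3: outcomes coincide → loss $0.
$1412.7: truthful payoff $0, deviation payoff −$1365.4 → loss $1365.4.
Total loss = $859.6 + $1293.4 + $1365.4 = $3518.4.
Because the price is fixed by the runner-up's bid, deviating from your value can only change a good outcome into a bad one — never the reverse.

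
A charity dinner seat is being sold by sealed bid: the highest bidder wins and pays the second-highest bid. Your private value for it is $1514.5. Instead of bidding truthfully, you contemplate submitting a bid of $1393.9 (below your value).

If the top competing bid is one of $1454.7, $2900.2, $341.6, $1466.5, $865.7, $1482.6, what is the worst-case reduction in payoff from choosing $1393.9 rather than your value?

$1454.7: truthful gives $59.8, deviation gives $0 → loss $59.8.
$2900.2: same outcome either way → loss $0.
$341.6: same outcome either way → loss $0.
$1466.5: truthful gives $48, deviation gives $0 → loss $48.
$865.7: same outcome either way → loss $0.
$1482.6: truthful gives $31.9, deviation gives $0 → loss $31.9.
Maximum loss: $59.8.

$59.8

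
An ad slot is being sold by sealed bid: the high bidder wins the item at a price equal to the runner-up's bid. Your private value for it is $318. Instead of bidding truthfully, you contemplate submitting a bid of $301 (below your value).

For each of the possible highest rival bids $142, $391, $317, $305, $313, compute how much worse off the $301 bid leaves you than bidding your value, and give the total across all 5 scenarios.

The deviation costs you only when the competing bid falls strictly between $301 and $318; elsewhere both bids give the same outcome.
$142: outcomes coincide → loss $0.
$391: outcomes coincide → loss $0.
$317: truthful payoff $1, deviation payoff $0 → loss $1.
$305: truthful payoff $13, deviation payoff $0 → loss $13.
$313: truthful payoff $5, deviation payoff $0 → loss $5.
Total loss = $1 + $13 + $5 = $19.

$19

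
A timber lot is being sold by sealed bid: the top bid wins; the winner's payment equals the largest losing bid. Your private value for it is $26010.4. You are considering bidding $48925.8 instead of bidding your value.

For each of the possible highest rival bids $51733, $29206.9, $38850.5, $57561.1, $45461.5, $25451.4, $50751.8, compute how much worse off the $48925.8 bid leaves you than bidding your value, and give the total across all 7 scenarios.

$35487.7

The deviation costs you only when the competing bid falls strictly between $26010.4 and $48925.8; elsewhere both bids give the same outcome.
$51733: outcomes coincide → loss $0.
$29206.9: truthful payoff $0, deviation payoff −$3196.5 → loss $3196.5.
$38850.5: truthful payoff $0, deviation payoff −$12840.1 → loss $12840.1.
$57561.1: outcomes coincide → loss $0.
$45461.5: truthful payoff $0, deviation payoff −$19451.1 → loss $19451.1.
$25451.4: outcomes coincide → loss $0.
$50751.8: outcomes coincide → loss $0.
Total loss = $3196.5 + $12840.1 + $19451.1 = $35487.7.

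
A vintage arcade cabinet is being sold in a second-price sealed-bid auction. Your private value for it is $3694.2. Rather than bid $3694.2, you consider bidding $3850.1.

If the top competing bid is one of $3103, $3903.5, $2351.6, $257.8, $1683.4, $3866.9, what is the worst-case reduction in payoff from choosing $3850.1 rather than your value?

$3103: same outcome either way → loss $0.
$3903.5: same outcome either way → loss $0.
$2351.6: same outcome either way → loss $0.
$257.8: same outcome either way → loss $0.
$1683.4: same outcome either way → loss $0.
$3866.9: same outcome either way → loss $0.
Maximum loss: $0.

$0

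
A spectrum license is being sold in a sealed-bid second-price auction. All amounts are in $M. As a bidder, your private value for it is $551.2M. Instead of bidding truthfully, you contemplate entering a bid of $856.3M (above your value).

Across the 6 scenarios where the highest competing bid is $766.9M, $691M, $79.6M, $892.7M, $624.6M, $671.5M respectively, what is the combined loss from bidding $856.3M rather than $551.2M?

The deviation costs you only when the competing bid falls strictly between $551.2M and $856.3M; elsewhere both bids give the same outcome.
$766.9M: truthful payoff $0M, deviation payoff −$215.7M → loss $215.7M.
$691M: truthful payoff $0M, deviation payoff −$139.8M → loss $139.8M.
$79.6M: outcomes coincide → loss $0M.
$892.7M: outcomes coincide → loss $0M.
$624.6M: truthful payoff $0M, deviation payoff −$73.4M → loss $73.4M.
$671.5M: truthful payoff $0M, deviation payoff −$120.3M → loss $120.3M.
Total loss = $215.7M + $139.8M + $73.4M + $120.3M = $549.2M.
Truthful bidding weakly dominates here: raising your bid can only win items priced above your value, and lowering it can only forfeit items priced below.

$549.2M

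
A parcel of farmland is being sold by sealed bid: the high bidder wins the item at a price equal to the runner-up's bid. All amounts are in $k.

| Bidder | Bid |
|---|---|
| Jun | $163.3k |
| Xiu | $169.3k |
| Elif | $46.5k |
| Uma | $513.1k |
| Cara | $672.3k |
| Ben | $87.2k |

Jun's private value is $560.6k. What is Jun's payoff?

Highest bid: Cara at $672.3k, so Cara wins.
Second-highest bid: Uma at $513.1k — that is the price the winner pays.
Jun did not win, so Jun pays nothing and receives nothing: payoff $0k.

$0k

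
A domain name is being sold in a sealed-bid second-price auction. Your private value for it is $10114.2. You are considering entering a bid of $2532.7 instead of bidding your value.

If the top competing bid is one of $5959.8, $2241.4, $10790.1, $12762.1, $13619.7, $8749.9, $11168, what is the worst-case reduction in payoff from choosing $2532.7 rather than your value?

$4154.4

$5959.8: truthful gives $4154.4, deviation gives $0 → loss $4154.4.
$2241.4: same outcome either way → loss $0.
$10790.1: same outcome either way → loss $0.
$12762.1: same outcome either way → loss $0.
$13619.7: same outcome either way → loss $0.
$8749.9: truthful gives $1364.3, deviation gives $0 → loss $1364.3.
$11168: same outcome either way → loss $0.
Maximum loss: $4154.4.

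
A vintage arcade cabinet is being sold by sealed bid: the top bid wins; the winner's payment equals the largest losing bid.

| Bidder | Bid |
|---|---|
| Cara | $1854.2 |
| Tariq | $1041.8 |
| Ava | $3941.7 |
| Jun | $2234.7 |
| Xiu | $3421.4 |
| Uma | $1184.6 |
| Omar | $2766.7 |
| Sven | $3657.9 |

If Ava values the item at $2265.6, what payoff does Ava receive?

Highest bid: Ava at $3941.7, so Ava wins.
Second-highest bid: Sven at $3657.9 — that is the price the winner pays.
Ava's payoff = value − price = $2265.6 − $3657.9 = −$1392.3.

−$1392.3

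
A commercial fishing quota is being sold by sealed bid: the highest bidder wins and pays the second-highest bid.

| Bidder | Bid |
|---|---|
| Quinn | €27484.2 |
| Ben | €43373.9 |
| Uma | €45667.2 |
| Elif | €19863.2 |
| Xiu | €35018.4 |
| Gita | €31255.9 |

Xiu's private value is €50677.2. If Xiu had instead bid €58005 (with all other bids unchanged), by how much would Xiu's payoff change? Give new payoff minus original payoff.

The highest bid among the other bidders is €45667.2; Xiu's bid doesn't change that.
Original bid €35018.4: Xiu is not highest (top rival bid is €45667.2); payoff €0.
Alternative bid €58005: Xiu is highest, pays the top rival bid €45667.2; payoff €50677.2 − €45667.2 = €5010.
Change in payoff = €5010 − (€0) = €5010.

€5010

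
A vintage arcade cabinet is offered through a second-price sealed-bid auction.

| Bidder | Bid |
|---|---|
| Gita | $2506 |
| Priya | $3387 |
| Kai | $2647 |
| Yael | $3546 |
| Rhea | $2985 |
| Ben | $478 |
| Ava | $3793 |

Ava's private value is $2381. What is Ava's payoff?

Highest bid: Ava at $3793, so Ava wins.
Second-highest bid: Yael at $3546 — that is the price the winner pays.
Ava's payoff = value − price = $2381 − $3546 = −$1165.

−$1165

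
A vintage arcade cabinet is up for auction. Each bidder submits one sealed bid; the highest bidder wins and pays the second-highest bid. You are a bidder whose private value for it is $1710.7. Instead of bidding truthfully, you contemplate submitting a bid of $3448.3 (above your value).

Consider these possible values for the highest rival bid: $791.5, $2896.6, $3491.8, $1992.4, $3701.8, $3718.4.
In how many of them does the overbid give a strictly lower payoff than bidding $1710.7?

The deviation hurts exactly when the highest competing bid lies strictly between $1710.7 and $3448.3 — overbidding then wins at a price above your value.
$791.5: below both → same outcome either way.
$2896.6: inside the interval → strictly worse (loss $1185.9).
$3491.8: above both → same outcome either way.
$1992.4: inside the interval → strictly worse (loss $281.7).
$3701.8: above both → same outcome either way.
$3718.4: above both → same outcome either way.
Count: 2.

2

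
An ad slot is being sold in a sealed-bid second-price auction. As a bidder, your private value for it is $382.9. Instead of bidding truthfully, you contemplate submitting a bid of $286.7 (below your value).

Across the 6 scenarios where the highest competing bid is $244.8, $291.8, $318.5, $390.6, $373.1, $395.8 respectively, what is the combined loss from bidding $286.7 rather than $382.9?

The deviation costs you only when the competing bid falls strictly between $286.7 and $382.9; elsewhere both bids give the same outcome.
$244.8: outcomes coincide → loss $0.
$291.8: truthful payoff $91.1, deviation payoff $0 → loss $91.1.
$318.5: truthful payoff $64.4, deviation payoff $0 → loss $64.4.
$390.6: outcomes coincide → loss $0.
$373.1: truthful payoff $9.8, deviation payoff $0 → loss $9.8.
$395.8: outcomes coincide → loss $0.
Total loss = $91.1 + $64.4 + $9.8 = $165.3.
Because the price is fixed by the runner-up's bid, deviating from your value can only change a good outcome into a bad one — never the reverse.

$165.3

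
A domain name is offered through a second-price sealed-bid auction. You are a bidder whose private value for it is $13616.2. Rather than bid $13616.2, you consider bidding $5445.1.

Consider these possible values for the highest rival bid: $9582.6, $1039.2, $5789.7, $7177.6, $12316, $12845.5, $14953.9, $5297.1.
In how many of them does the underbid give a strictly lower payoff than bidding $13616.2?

5

The deviation hurts exactly when the highest competing bid lies strictly between $5445.1 and $13616.2 — underbidding then forfeits a profitable win.
$9582.6: inside the interval → strictly worse (loss $4033.6).
$1039.2: below both → same outcome either way.
$5789.7: inside the interval → strictly worse (loss $7826.5).
$7177.6: inside the interval → strictly worse (loss $6438.6).
$12316: inside the interval → strictly worse (loss $1300.2).
$12845.5: inside the interval → strictly worse (loss $770.7).
$14953.9: above both → same outcome either way.
$5297.1: below both → same outcome either way.
Count: 5.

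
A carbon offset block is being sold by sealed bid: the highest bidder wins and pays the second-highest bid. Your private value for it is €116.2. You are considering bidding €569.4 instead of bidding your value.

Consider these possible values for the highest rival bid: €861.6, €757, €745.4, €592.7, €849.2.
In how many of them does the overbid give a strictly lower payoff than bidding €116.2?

The deviation hurts exactly when the highest competing bid lies strictly between €116.2 and €569.4 — overbidding then wins at a price above your value.
€861.6: above both → same outcome either way.
€757: above both → same outcome either way.
€745.4: above both → same outcome either way.
€592.7: above both → same outcome either way.
€849.2: above both → same outcome either way.
Count: 0.

0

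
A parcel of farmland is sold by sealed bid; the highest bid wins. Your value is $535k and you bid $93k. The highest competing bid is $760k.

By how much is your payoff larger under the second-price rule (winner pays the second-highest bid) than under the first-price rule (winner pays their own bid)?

Your bid $93k is below $760k, so you lose under either rule.
Payoff is $0k in both cases; difference = $0k.

$0k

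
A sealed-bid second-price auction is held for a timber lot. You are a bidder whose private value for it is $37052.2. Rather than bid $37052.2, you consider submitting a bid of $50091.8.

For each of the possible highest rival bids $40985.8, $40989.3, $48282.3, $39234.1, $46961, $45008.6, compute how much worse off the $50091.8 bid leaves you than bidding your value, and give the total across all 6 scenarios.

$39147.9

The deviation costs you only when the competing bid falls strictly between $37052.2 and $50091.8; elsewhere both bids give the same outcome.
$40985.8: truthful payoff $0, deviation payoff −$3933.6 → loss $3933.6.
$40989.3: truthful payoff $0, deviation payoff −$3937.1 → loss $3937.1.
$48282.3: truthful payoff $0, deviation payoff −$11230.1 → loss $11230.1.
$39234.1: truthful payoff $0, deviation payoff −$2181.9 → loss $2181.9.
$46961: truthful payoff $0, deviation payoff −$9908.8 → loss $9908.8.
$45008.6: truthful payoff $0, deviation payoff −$7956.4 → loss $7956.4.
Total loss = $3933.6 + $3937.1 + $11230.1 + $2181.9 + $9908.8 + $7956.4 = $39147.9.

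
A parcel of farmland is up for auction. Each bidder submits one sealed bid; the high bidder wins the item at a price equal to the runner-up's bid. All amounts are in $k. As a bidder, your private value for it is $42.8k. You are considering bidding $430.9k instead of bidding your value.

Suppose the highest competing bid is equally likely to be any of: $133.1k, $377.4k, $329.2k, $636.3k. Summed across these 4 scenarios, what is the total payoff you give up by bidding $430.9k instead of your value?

The deviation costs you only when the competing bid falls strictly between $42.8k and $430.9k; elsewhere both bids give the same outcome.
$133.1k: truthful payoff $0k, deviation payoff −$90.3k → loss $90.3k.
$377.4k: truthful payoff $0k, deviation payoff −$334.6k → loss $334.6k.
$329.2k: truthful payoff $0k, deviation payoff −$286.4k → loss $286.4k.
$636.3k: outcomes coincide → loss $0k.
Total loss = $90.3k + $334.6k + $286.4k = $711.3k.
Truthful bidding weakly dominates here: raising your bid can only win items priced above your value, and lowering it can only forfeit items priced below.

$711.3k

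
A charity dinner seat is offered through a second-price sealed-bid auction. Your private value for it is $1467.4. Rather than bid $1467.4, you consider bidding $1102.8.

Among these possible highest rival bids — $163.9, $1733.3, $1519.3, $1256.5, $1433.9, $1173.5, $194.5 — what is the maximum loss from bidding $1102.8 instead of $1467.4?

$163.9: same outcome either way → loss $0.
$1733.3: same outcome either way → loss $0.
$1519.3: same outcome either way → loss $0.
$1256.5: truthful gives $210.9, deviation gives $0 → loss $210.9.
$1433.9: truthful gives $33.5, deviation gives $0 → loss $33.5.
$1173.5: truthful gives $293.9, deviation gives $0 → loss $293.9.
$194.5: same outcome either way → loss $0.
Maximum loss: $293.9.

$293.9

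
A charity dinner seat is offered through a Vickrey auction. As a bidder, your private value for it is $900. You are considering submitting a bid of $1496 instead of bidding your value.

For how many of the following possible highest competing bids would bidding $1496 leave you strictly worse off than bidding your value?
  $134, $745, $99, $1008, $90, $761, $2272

1

The deviation hurts exactly when the highest competing bid lies strictly between $900 and $1496 — overbidding then wins at a price above your value.
$134: below both → same outcome either way.
$745: below both → same outcome either way.
$99: below both → same outcome either way.
$1008: inside the interval → strictly worse (loss $108).
$90: below both → same outcome either way.
$761: below both → same outcome either way.
$2272: above both → same outcome either way.
Count: 1.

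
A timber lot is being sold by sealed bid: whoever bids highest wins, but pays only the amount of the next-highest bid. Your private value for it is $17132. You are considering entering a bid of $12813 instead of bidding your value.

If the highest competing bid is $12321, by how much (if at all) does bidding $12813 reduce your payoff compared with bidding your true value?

Bidding your value $17132: you win (since $17132 > $12321) and pay $12321. Payoff $4811.
Bidding $12813: you win and pay $12321. Payoff $17132 − $12321 = $4811.
Difference = $4811 − $4811 = $0; both bids lead to the same outcome because the competing bid is below both your value and your alternative bid.

$0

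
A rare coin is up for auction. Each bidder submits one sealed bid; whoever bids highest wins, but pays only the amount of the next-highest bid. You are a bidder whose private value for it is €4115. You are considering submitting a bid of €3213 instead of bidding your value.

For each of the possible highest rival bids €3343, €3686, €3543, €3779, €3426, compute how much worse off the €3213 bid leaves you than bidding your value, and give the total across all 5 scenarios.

The deviation costs you only when the competing bid falls strictly between €3213 and €4115; elsewhere both bids give the same outcome.
€3343: truthful payoff €772, deviation payoff €0 → loss €772.
€3686: truthful payoff €429, deviation payoff €0 → loss €429.
€3543: truthful payoff €572, deviation payoff €0 → loss €572.
€3779: truthful payoff €336, deviation payoff €0 → loss €336.
€3426: truthful payoff €689, deviation payoff €0 → loss €689.
Total loss = €772 + €429 + €572 + €336 + €689 = €2798.
In a second-price auction your bid sets only whether you win, not what you pay, so bidding your true value is weakly dominant.

€2798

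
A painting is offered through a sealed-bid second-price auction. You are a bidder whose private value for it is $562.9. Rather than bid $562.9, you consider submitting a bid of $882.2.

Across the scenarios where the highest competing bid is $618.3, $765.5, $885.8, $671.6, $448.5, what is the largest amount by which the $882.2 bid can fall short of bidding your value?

$618.3: truthful gives $0, deviation gives −$55.4 → loss $55.4.
$765.5: truthful gives $0, deviation gives −$202.6 → loss $202.6.
$885.8: same outcome either way → loss $0.
$671.6: truthful gives $0, deviation gives −$108.7 → loss $108.7.
$448.5: same outcome either way → loss $0.
Maximum loss: $202.6.

$202.6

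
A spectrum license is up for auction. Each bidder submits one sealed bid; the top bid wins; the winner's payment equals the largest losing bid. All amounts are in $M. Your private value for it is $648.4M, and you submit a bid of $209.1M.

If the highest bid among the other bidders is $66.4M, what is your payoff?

Your bid $209.1M exceeds the highest competing bid $66.4M, so you win.
In a second-price auction the winner pays the second-highest bid, $66.4M.
Payoff = value − price = $648.4M − $66.4M = $582M.

$582M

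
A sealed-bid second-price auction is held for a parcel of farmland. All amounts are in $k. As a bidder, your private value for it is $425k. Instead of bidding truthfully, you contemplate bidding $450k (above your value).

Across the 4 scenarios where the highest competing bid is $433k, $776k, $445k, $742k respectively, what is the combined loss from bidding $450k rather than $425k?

The deviation costs you only when the competing bid falls strictly between $425k and $450k; elsewhere both bids give the same outcome.
$433k: truthful payoff $0k, deviation payoff −$8k → loss $8k.
$776k: outcomes coincide → loss $0k.
$445k: truthful payoff $0k, deviation payoff −$20k → loss $20k.
$742k: outcomes coincide → loss $0k.
Total loss = $8k + $20k = $28k.
Truthful bidding weakly dominates here: raising your bid can only win items priced above your value, and lowering it can only forfeit items priced below.

$28k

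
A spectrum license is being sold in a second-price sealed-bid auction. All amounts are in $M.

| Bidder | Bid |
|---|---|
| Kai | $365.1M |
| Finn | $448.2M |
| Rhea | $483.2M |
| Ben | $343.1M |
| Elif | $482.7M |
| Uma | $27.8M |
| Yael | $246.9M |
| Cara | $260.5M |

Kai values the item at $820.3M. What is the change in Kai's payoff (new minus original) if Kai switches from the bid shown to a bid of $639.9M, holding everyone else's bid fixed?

The highest bid among the other bidders is $483.2M; Kai's bid doesn't change that.
Original bid $365.1M: Kai is not highest (top rival bid is $483.2M); payoff $0M.
Alternative bid $639.9M: Kai is highest, pays the top rival bid $483.2M; payoff $820.3M − $483.2M = $337.1M.
Change in payoff = $337.1M − ($0M) = $337.1M.

$337.1M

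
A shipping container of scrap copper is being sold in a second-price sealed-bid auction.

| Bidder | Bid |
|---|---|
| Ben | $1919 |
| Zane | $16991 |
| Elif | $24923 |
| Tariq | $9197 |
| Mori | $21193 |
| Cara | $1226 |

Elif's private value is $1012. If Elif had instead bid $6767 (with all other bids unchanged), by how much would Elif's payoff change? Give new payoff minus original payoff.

$20181

The highest bid among the other bidders is $21193; Elif's bid doesn't change that.
Original bid $24923: Elif is highest, pays the top rival bid $21193; payoff $1012 − $21193 = −$20181.
Alternative bid $6767: Elif is not highest (top rival bid is $21193); payoff $0.
Change in payoff = $0 − (−$20181) = $20181.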